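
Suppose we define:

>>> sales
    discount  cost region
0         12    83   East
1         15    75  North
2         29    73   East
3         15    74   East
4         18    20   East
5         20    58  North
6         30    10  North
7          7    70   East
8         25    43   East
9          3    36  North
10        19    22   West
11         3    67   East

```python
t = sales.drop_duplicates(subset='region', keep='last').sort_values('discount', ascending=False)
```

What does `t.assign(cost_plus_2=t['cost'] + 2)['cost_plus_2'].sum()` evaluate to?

drop duplicate region (keep=last):
    discount  cost region
9          3    36  North
10        19    22   West
11         3    67   East
sort by discount descending:
    discount  cost region
10        19    22   West
9          3    36  North
11         3    67   East
add column cost_plus_2 = t['cost'] + 2:
    discount  cost region  cost_plus_2
10        19    22   West           24
9          3    36  North           38
11         3    67   East           69
Reading off the sum of column 'cost_plus_2', we get 131.

131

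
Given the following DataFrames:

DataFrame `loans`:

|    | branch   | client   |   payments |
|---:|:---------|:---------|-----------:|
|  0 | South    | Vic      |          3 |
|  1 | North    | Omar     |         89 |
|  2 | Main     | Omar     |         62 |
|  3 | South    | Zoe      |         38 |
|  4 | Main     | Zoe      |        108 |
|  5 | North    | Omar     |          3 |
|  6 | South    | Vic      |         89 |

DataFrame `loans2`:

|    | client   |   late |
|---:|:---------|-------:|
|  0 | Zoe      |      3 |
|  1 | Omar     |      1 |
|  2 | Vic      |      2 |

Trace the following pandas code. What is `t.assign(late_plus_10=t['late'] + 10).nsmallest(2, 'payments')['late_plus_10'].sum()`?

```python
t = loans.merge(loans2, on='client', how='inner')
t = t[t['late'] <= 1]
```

merge on 'client' (how='inner') → 7 rows:
  branch client  payments  late
0  South    Vic         3     2
1  North   Omar        89     1
2   Main   Omar        62     1
3  South    Zoe        38     3
4   Main    Zoe       108     3
5  North   Omar         3     1
6  South    Vic        89     2
filter rows where late <= 1:
  branch client  payments  late
1  North   Omar        89     1
2   Main   Omar        62     1
5  North   Omar         3     1
add column late_plus_10 = t['late'] + 10:
  branch client  payments  late  late_plus_10
1  North   Omar        89     1            11
2   Main   Omar        62     1            11
5  North   Omar         3     1            11
take 2 rows with smallest payments:
  branch client  payments  late  late_plus_10
5  North   Omar         3     1            11
2   Main   Omar        62     1            11
So sum() = 22.

22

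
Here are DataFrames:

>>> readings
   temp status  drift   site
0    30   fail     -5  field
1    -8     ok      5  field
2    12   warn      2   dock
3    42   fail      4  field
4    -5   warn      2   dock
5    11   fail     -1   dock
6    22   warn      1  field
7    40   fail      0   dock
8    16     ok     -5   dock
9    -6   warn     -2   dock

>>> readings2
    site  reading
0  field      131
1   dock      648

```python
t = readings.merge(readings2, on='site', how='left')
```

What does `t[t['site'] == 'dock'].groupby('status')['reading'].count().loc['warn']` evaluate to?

3

merge on 'site' (how='left') → 10 rows:
   temp status  drift   site  reading
0    30   fail     -5  field      131
1    -8     ok      5  field      131
2    12   warn      2   dock      648
3    42   fail      4  field      131
4    -5   warn      2   dock      648
5    11   fail     -1   dock      648
6    22   warn      1  field      131
7    40   fail      0   dock      648
8    16     ok     -5   dock      648
9    -6   warn     -2   dock      648
filter rows where site == 'dock':
   temp status  drift  site  reading
2    12   warn      2  dock      648
4    -5   warn      2  dock      648
5    11   fail     -1  dock      648
7    40   fail      0  dock      648
8    16     ok     -5  dock      648
9    -6   warn     -2  dock      648
group by status, count of reading:
status
fail    2
ok      1
warn    3
Name: reading, dtype: int64
The value at index 'warn' is 3.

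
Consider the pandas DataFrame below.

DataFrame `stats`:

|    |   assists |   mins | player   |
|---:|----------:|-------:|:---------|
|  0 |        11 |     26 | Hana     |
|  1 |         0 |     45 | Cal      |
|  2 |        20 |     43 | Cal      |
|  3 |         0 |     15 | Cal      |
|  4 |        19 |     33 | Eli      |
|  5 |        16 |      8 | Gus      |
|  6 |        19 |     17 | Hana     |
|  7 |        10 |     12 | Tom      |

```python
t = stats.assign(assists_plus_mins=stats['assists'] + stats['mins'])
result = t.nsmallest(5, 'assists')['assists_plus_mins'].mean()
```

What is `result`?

28.6

add column assists_plus_mins = stats['assists'] + stats['mins']:
   assists  mins player  assists_plus_mins
0       11    26   Hana                 37
1        0    45    Cal                 45
2       20    43    Cal                 63
3        0    15    Cal                 15
4       19    33    Eli                 52
5       16     8    Gus                 24
6       19    17   Hana                 36
7       10    12    Tom                 22
take 5 rows with smallest assists:
   assists  mins player  assists_plus_mins
1        0    45    Cal                 45
3        0    15    Cal                 15
7       10    12    Tom                 22
0       11    26   Hana                 37
5       16     8    Gus                 24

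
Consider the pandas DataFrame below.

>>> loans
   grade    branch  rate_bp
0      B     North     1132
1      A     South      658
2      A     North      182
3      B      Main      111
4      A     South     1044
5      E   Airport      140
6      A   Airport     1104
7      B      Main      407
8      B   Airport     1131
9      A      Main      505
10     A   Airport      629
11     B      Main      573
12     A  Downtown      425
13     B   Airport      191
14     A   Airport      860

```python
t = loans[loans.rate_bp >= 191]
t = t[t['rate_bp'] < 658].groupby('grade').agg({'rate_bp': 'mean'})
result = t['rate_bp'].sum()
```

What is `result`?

filter rows where rate_bp >= 191:
   grade    branch  rate_bp
0      B     North     1132
1      A     South      658
4      A     South     1044
6      A   Airport     1104
7      B      Main      407
8      B   Airport     1131
9      A      Main      505
10     A   Airport      629
11     B      Main      573
12     A  Downtown      425
13     B   Airport      191
14     A   Airport      860
filter rows where rate_bp < 658:
   grade    branch  rate_bp
7      B      Main      407
9      A      Main      505
10     A   Airport      629
11     B      Main      573
12     A  Downtown      425
13     B   Airport      191
group by grade, mean of rate_bp:
          rate_bp
grade            
A      519.666667
B      390.333333
sum of column 'rate_bp' → 910.0

910.0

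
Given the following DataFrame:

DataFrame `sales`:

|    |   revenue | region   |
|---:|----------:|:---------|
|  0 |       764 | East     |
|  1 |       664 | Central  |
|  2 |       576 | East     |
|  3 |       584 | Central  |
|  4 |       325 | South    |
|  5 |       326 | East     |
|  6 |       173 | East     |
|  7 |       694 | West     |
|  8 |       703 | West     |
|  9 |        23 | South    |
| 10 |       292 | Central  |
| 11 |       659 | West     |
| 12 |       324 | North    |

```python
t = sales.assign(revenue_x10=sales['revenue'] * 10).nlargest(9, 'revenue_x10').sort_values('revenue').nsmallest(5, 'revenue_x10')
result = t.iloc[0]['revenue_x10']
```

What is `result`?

3250

add column revenue_x10 = sales['revenue'] * 10:
    revenue   region  revenue_x10
0       764     East         7640
1       664  Central         6640
2       576     East         5760
3       584  Central         5840
4       325    South         3250
5       326     East         3260
6       173     East         1730
7       694     West         6940
8       703     West         7030
9        23    South          230
10      292  Central         2920
11      659     West         6590
12      324    North         3240
take 9 rows with largest revenue_x10:
    revenue   region  revenue_x10
0       764     East         7640
8       703     West         7030
7       694     West         6940
1       664  Central         6640
11      659     West         6590
3       584  Central         5840
2       576     East         5760
5       326     East         3260
4       325    South         3250
sort by revenue:
    revenue   region  revenue_x10
4       325    South         3250
5       326     East         3260
2       576     East         5760
3       584  Central         5840
11      659     West         6590
1       664  Central         6640
7       694     West         6940
8       703     West         7030
0       764     East         7640
take 5 rows with smallest revenue_x10:
    revenue   region  revenue_x10
4       325    South         3250
5       326     East         3260
2       576     East         5760
3       584  Central         5840
11      659     West         6590
value at position 0, column 'revenue_x10' → 3250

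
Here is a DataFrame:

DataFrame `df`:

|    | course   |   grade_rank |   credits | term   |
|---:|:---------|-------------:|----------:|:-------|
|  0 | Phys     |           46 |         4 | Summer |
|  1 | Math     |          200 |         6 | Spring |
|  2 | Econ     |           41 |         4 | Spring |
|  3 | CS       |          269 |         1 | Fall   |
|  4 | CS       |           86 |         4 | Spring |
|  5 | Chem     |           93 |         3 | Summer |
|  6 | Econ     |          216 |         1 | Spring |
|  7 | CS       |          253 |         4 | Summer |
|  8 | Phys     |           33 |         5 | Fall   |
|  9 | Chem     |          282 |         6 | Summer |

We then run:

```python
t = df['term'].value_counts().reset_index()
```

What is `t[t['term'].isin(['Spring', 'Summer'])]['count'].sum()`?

value_counts of term:
term
Summer    4
Spring    4
Fall      2
Name: count, dtype: int64
reset_index():
     term  count
0  Summer      4
1  Spring      4
2    Fall      2
filter rows where term in ['Spring', 'Summer']:
     term  count
0  Summer      4
1  Spring      4
Finally, sum of column 'count' = 8.

8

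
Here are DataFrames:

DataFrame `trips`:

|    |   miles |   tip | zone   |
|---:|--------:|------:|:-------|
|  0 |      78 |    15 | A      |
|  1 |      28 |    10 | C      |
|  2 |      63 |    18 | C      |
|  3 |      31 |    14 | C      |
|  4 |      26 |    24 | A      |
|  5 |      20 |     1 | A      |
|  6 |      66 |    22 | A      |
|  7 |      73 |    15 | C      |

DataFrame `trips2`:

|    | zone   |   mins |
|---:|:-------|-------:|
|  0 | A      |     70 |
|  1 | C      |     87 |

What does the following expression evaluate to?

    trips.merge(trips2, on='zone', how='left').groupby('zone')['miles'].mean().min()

merge on 'zone' (how='left') → 8 rows:
   miles  tip zone  mins
0     78   15    A    70
1     28   10    C    87
2     63   18    C    87
3     31   14    C    87
4     26   24    A    70
5     20    1    A    70
6     66   22    A    70
7     73   15    C    87
group by zone, mean of miles:
zone
A    47.50
C    48.75
Name: miles, dtype: float64
Then the min of the resulting series: 47.5

47.5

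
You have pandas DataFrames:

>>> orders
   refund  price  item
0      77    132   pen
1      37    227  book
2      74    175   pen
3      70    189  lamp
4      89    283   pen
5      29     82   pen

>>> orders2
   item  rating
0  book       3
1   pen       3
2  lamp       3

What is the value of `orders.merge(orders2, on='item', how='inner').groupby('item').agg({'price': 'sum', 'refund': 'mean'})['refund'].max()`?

merge on 'item' (how='inner') → 6 rows:
   refund  price  item  rating
0      77    132   pen       3
1      37    227  book       3
2      74    175   pen       3
3      70    189  lamp       3
4      89    283   pen       3
5      29     82   pen       3
group by item: sum(price), mean(refund):
      price  refund
item               
book    227   37.00
lamp    189   70.00
pen     672   67.25

70.0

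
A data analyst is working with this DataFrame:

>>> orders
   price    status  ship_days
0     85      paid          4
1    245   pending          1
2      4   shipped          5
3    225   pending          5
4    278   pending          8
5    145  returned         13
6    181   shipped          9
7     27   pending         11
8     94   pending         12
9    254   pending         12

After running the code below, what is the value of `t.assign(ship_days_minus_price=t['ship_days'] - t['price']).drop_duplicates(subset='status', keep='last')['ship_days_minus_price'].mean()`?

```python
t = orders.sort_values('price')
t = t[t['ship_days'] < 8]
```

-108.0

sort by price:
   price    status  ship_days
2      4   shipped          5
7     27   pending         11
0     85      paid          4
8     94   pending         12
5    145  returned         13
6    181   shipped          9
3    225   pending          5
1    245   pending          1
9    254   pending         12
4    278   pending          8
filter rows where ship_days < 8:
   price   status  ship_days
2      4  shipped          5
0     85     paid          4
3    225  pending          5
1    245  pending          1
add column ship_days_minus_price = t['ship_days'] - t['price']:
   price   status  ship_days  ship_days_minus_price
2      4  shipped          5                      1
0     85     paid          4                    -81
3    225  pending          5                   -220
1    245  pending          1                   -244
drop duplicate status (keep=last):
   price   status  ship_days  ship_days_minus_price
2      4  shipped          5                      1
0     85     paid          4                    -81
1    245  pending          1                   -244
mean of column 'ship_days_minus_price' → -108.0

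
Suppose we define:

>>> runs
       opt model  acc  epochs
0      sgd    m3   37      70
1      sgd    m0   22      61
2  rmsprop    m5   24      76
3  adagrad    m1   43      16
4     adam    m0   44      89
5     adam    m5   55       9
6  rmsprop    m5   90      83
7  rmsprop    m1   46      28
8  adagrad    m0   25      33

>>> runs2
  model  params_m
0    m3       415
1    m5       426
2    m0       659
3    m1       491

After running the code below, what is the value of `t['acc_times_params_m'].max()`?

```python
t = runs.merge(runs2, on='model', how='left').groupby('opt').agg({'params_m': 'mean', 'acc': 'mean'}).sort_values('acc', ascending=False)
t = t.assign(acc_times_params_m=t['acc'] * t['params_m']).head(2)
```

merge on 'model' (how='left') → 9 rows:
       opt model  acc  epochs  params_m
0      sgd    m3   37      70       415
1      sgd    m0   22      61       659
2  rmsprop    m5   24      76       426
3  adagrad    m1   43      16       491
4     adam    m0   44      89       659
5     adam    m5   55       9       426
6  rmsprop    m5   90      83       426
7  rmsprop    m1   46      28       491
8  adagrad    m0   25      33       659
group by opt: mean(params_m), mean(acc):
           params_m        acc
opt                           
adagrad  575.000000  34.000000
adam     542.500000  49.500000
rmsprop  447.666667  53.333333
sgd      537.000000  29.500000
sort by acc descending:
           params_m        acc
opt                           
rmsprop  447.666667  53.333333
adam     542.500000  49.500000
adagrad  575.000000  34.000000
sgd      537.000000  29.500000
add column acc_times_params_m = t['acc'] * t['params_m']:
           params_m        acc  acc_times_params_m
opt                                               
rmsprop  447.666667  53.333333        23875.555556
adam     542.500000  49.500000        26853.750000
adagrad  575.000000  34.000000        19550.000000
sgd      537.000000  29.500000        15841.500000
take first 2 rows:
           params_m        acc  acc_times_params_m
opt                                               
rmsprop  447.666667  53.333333        23875.555556
adam     542.500000  49.500000        26853.750000
So max() = 26853.75.

26853.75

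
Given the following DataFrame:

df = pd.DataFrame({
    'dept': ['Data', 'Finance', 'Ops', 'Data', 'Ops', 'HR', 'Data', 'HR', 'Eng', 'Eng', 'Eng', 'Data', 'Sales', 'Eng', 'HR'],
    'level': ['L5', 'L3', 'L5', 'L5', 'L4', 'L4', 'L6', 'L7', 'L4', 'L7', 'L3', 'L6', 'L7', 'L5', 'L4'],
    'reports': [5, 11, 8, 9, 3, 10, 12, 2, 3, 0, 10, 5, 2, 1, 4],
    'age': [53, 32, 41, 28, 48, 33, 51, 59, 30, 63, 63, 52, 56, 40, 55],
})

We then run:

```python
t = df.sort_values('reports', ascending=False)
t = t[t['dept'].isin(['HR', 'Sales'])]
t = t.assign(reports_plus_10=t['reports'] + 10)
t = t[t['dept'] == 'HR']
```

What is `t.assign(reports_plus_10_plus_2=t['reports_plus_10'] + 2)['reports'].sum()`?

16

sort by reports descending:
       dept level  reports  age
6      Data    L6       12   51
1   Finance    L3       11   32
5        HR    L4       10   33
10      Eng    L3       10   63
3      Data    L5        9   28
2       Ops    L5        8   41
0      Data    L5        5   53
11     Data    L6        5   52
14       HR    L4        4   55
4       Ops    L4        3   48
8       Eng    L4        3   30
7        HR    L7        2   59
12    Sales    L7        2   56
13      Eng    L5        1   40
9       Eng    L7        0   63
filter rows where dept in ['HR', 'Sales']:
     dept level  reports  age
5      HR    L4       10   33
14     HR    L4        4   55
7      HR    L7        2   59
12  Sales    L7        2   56
add column reports_plus_10 = t['reports'] + 10:
     dept level  reports  age  reports_plus_10
5      HR    L4       10   33               20
14     HR    L4        4   55               14
7      HR    L7        2   59               12
12  Sales    L7        2   56               12
filter rows where dept == 'HR':
   dept level  reports  age  reports_plus_10
5    HR    L4       10   33               20
14   HR    L4        4   55               14
7    HR    L7        2   59               12
add column reports_plus_10_plus_2 = t['reports_plus_10'] + 2:
   dept level  reports  age  reports_plus_10  reports_plus_10_plus_2
5    HR    L4       10   33               20                      22
14   HR    L4        4   55               14                      16
7    HR    L7        2   59               12                      14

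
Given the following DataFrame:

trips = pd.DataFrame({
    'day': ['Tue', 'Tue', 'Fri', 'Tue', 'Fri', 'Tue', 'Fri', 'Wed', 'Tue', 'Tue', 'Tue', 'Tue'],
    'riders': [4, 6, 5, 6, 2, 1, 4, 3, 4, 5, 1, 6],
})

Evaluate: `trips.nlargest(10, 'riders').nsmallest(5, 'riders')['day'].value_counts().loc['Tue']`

take 10 rows with largest riders:
    day  riders
1   Tue       6
3   Tue       6
11  Tue       6
2   Fri       5
9   Tue       5
0   Tue       4
6   Fri       4
8   Tue       4
7   Wed       3
4   Fri       2
take 5 rows with smallest riders:
   day  riders
4  Fri       2
7  Wed       3
0  Tue       4
6  Fri       4
8  Tue       4
value_counts of day:
day
Fri    2
Tue    2
Wed    1
Name: count, dtype: int64

2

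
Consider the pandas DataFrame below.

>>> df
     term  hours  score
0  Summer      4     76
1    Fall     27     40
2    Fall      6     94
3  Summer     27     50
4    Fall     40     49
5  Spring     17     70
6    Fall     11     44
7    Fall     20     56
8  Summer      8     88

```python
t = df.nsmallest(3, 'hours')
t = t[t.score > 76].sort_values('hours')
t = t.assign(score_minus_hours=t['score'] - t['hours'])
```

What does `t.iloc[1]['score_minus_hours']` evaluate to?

80

take 3 rows with smallest hours:
     term  hours  score
0  Summer      4     76
2    Fall      6     94
8  Summer      8     88
filter rows where score > 76:
     term  hours  score
2    Fall      6     94
8  Summer      8     88
sort by hours:
     term  hours  score
2    Fall      6     94
8  Summer      8     88
add column score_minus_hours = t['score'] - t['hours']:
     term  hours  score  score_minus_hours
2    Fall      6     94                 88
8  Summer      8     88                 80
Then the value at position 1, column 'score_minus_hours': 80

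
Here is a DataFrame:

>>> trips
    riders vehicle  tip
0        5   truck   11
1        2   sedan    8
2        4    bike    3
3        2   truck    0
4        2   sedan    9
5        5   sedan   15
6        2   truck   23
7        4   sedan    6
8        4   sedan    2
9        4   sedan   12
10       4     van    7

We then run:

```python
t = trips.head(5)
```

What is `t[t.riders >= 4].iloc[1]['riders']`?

take first 5 rows:
   riders vehicle  tip
0       5   truck   11
1       2   sedan    8
2       4    bike    3
3       2   truck    0
4       2   sedan    9
filter rows where riders >= 4:
   riders vehicle  tip
0       5   truck   11
2       4    bike    3
Hence 4.

4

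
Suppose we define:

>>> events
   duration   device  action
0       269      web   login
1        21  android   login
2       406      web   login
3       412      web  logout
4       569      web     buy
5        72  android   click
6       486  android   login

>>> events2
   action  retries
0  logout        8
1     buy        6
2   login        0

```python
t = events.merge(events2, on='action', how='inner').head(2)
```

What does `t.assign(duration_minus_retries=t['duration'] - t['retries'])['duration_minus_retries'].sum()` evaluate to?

merge on 'action' (how='inner') → 6 rows:
   duration   device  action  retries
0       269      web   login        0
1        21  android   login        0
2       406      web   login        0
3       412      web  logout        8
4       569      web     buy        6
5       486  android   login        0
take first 2 rows:
   duration   device action  retries
0       269      web  login        0
1        21  android  login        0
add column duration_minus_retries = t['duration'] - t['retries']:
   duration   device action  retries  duration_minus_retries
0       269      web  login        0                     269
1        21  android  login        0                      21
Reading off the sum of column 'duration_minus_retries', we get 290.

290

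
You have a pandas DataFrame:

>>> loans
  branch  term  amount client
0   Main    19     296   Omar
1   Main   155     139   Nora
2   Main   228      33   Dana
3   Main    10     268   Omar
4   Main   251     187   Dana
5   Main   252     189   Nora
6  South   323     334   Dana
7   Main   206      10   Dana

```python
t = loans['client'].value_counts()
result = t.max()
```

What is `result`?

4

value_counts of client:
client
Dana    4
Omar    2
Nora    2
Name: count, dtype: int64
Hence 4.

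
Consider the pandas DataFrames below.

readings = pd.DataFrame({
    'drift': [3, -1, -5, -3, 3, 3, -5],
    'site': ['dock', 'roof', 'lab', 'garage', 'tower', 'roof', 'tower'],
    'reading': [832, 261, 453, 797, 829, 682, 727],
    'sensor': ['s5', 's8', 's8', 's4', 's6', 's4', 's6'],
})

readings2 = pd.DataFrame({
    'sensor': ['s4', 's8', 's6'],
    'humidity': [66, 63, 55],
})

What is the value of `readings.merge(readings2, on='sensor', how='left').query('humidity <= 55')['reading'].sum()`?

merge on 'sensor' (how='left') → 7 rows:
   drift    site  reading sensor  humidity
0      3    dock      832     s5       NaN
1     -1    roof      261     s8      63.0
2     -5     lab      453     s8      63.0
3     -3  garage      797     s4      66.0
4      3   tower      829     s6      55.0
5      3    roof      682     s4      66.0
6     -5   tower      727     s6      55.0
filter rows where humidity <= 55:
   drift   site  reading sensor  humidity
4      3  tower      829     s6      55.0
6     -5  tower      727     s6      55.0
Then the sum of column 'reading': 1556

1556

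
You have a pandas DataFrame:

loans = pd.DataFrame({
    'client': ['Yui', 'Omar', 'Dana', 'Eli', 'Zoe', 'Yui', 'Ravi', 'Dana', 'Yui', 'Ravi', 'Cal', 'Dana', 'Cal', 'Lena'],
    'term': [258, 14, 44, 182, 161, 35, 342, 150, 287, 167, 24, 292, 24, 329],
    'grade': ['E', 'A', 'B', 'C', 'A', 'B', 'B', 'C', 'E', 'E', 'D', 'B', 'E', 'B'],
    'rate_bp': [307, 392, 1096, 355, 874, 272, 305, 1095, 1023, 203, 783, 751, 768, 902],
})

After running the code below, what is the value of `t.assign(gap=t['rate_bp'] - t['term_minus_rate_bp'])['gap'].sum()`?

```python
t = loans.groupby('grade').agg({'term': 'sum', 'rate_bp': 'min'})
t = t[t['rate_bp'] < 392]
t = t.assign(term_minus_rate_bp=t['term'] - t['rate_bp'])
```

group by grade: sum(term), min(rate_bp):
       term  rate_bp
grade               
A       175      392
B      1042      272
C       332      355
D        24      783
E       736      203
filter rows where rate_bp < 392:
       term  rate_bp
grade               
B      1042      272
C       332      355
E       736      203
add column term_minus_rate_bp = t['term'] - t['rate_bp']:
       term  rate_bp  term_minus_rate_bp
grade                                   
B      1042      272                 770
C       332      355                 -23
E       736      203                 533
add column gap = t['rate_bp'] - t['term_minus_rate_bp']:
       term  rate_bp  term_minus_rate_bp  gap
grade                                        
B      1042      272                 770 -498
C       332      355                 -23  378
E       736      203                 533 -330
So sum() = -450.

-450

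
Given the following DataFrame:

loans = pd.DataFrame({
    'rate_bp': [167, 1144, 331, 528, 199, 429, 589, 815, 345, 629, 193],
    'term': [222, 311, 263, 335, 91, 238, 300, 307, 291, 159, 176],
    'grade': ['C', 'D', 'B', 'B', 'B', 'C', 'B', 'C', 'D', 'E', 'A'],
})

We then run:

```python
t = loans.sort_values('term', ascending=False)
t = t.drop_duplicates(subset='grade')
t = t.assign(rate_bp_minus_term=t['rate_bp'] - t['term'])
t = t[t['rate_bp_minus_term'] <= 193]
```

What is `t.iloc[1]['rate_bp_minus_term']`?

17

sort by term descending:
    rate_bp  term grade
3       528   335     B
1      1144   311     D
7       815   307     C
6       589   300     B
8       345   291     D
2       331   263     B
5       429   238     C
0       167   222     C
10      193   176     A
9       629   159     E
4       199    91     B
drop duplicate grade (keep=first):
    rate_bp  term grade
3       528   335     B
1      1144   311     D
7       815   307     C
10      193   176     A
9       629   159     E
add column rate_bp_minus_term = t['rate_bp'] - t['term']:
    rate_bp  term grade  rate_bp_minus_term
3       528   335     B                 193
1      1144   311     D                 833
7       815   307     C                 508
10      193   176     A                  17
9       629   159     E                 470
filter rows where rate_bp_minus_term <= 193:
    rate_bp  term grade  rate_bp_minus_term
3       528   335     B                 193
10      193   176     A                  17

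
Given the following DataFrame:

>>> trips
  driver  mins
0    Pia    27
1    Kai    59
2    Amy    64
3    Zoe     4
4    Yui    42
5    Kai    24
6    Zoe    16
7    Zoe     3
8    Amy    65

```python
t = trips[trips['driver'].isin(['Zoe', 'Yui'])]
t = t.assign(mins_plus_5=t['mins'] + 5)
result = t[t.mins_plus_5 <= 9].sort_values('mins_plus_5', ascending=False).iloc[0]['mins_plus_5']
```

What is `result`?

filter rows where driver in ['Zoe', 'Yui']:
  driver  mins
3    Zoe     4
4    Yui    42
6    Zoe    16
7    Zoe     3
add column mins_plus_5 = t['mins'] + 5:
  driver  mins  mins_plus_5
3    Zoe     4            9
4    Yui    42           47
6    Zoe    16           21
7    Zoe     3            8
filter rows where mins_plus_5 <= 9:
  driver  mins  mins_plus_5
3    Zoe     4            9
7    Zoe     3            8
sort by mins_plus_5 descending:
  driver  mins  mins_plus_5
3    Zoe     4            9
7    Zoe     3            8

9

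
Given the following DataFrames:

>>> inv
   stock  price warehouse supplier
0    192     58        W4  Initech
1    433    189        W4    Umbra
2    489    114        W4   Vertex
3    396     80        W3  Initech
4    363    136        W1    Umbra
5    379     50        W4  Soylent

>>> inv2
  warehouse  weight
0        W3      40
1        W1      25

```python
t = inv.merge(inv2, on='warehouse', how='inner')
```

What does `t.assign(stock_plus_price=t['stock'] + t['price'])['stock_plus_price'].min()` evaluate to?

merge on 'warehouse' (how='inner') → 2 rows:
   stock  price warehouse supplier  weight
0    396     80        W3  Initech      40
1    363    136        W1    Umbra      25
add column stock_plus_price = t['stock'] + t['price']:
   stock  price warehouse supplier  weight  stock_plus_price
0    396     80        W3  Initech      40               476
1    363    136        W1    Umbra      25               499
min of column 'stock_plus_price' → 476

476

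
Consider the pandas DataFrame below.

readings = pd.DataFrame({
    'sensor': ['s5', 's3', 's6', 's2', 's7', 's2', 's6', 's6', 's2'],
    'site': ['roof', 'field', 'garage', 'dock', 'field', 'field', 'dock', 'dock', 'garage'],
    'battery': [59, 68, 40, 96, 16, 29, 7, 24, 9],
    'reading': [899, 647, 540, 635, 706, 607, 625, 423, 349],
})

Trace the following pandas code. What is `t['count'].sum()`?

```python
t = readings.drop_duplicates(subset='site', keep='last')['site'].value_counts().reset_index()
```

4

drop duplicate site (keep=last):
  sensor    site  battery  reading
0     s5    roof       59      899
5     s2   field       29      607
7     s6    dock       24      423
8     s2  garage        9      349
value_counts of site:
site
roof      1
field     1
dock      1
garage    1
Name: count, dtype: int64
reset_index():
     site  count
0    roof      1
1   field      1
2    dock      1
3  garage      1
Reading off the sum of column 'count', we get 4.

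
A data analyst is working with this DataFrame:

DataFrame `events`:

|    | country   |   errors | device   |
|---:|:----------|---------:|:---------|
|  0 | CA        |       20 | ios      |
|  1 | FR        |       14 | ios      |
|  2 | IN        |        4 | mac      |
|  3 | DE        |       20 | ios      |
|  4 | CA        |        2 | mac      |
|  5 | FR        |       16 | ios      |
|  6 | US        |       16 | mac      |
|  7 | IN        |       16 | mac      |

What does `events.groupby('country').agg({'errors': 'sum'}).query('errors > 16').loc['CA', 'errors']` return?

group by country, sum of errors:
         errors
country        
CA           22
DE           20
FR           30
IN           20
US           16
filter rows where errors > 16:
         errors
country        
CA           22
DE           20
FR           30
IN           20

22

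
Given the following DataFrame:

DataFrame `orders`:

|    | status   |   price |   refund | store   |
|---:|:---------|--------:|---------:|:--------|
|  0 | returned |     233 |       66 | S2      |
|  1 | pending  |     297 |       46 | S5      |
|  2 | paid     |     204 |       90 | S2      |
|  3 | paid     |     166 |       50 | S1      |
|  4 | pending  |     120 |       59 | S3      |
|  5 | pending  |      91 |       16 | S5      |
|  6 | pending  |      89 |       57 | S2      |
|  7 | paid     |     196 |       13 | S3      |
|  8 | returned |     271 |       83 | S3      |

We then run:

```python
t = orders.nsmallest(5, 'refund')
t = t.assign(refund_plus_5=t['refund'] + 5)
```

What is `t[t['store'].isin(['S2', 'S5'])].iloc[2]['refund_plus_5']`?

62

take 5 rows with smallest refund:
    status  price  refund store
7     paid    196      13    S3
5  pending     91      16    S5
1  pending    297      46    S5
3     paid    166      50    S1
6  pending     89      57    S2
add column refund_plus_5 = t['refund'] + 5:
    status  price  refund store  refund_plus_5
7     paid    196      13    S3             18
5  pending     91      16    S5             21
1  pending    297      46    S5             51
3     paid    166      50    S1             55
6  pending     89      57    S2             62
filter rows where store in ['S2', 'S5']:
    status  price  refund store  refund_plus_5
5  pending     91      16    S5             21
1  pending    297      46    S5             51
6  pending     89      57    S2             62
So iloc[2]['refund_plus_5'] = 62.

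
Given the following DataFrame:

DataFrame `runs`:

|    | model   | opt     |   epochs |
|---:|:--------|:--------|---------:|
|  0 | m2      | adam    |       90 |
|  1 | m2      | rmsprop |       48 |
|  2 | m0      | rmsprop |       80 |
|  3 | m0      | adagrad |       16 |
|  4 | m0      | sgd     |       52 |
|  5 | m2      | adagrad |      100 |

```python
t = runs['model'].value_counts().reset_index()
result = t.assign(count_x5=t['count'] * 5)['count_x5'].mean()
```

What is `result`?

15.0

value_counts of model:
model
m2    3
m0    3
Name: count, dtype: int64
reset_index():
  model  count
0    m2      3
1    m0      3
add column count_x5 = t['count'] * 5:
  model  count  count_x5
0    m2      3        15
1    m0      3        15
mean of column 'count_x5' → 15.0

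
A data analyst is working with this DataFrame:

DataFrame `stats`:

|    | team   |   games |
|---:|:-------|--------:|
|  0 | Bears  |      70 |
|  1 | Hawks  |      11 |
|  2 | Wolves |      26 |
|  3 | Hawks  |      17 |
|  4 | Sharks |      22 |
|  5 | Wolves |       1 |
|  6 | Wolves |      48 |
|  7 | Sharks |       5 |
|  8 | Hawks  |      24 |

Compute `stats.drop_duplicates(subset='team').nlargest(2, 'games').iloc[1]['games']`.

26

drop duplicate team (keep=first):
     team  games
0   Bears     70
1   Hawks     11
2  Wolves     26
4  Sharks     22
take 2 rows with largest games:
     team  games
0   Bears     70
2  Wolves     26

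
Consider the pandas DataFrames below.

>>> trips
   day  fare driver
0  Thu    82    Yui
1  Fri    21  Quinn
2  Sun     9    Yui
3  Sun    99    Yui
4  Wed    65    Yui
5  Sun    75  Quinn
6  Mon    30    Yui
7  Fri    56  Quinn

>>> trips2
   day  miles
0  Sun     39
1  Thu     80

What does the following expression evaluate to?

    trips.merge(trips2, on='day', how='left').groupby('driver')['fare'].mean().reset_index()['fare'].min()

merge on 'day' (how='left') → 8 rows:
   day  fare driver  miles
0  Thu    82    Yui   80.0
1  Fri    21  Quinn    NaN
2  Sun     9    Yui   39.0
3  Sun    99    Yui   39.0
4  Wed    65    Yui    NaN
5  Sun    75  Quinn   39.0
6  Mon    30    Yui    NaN
7  Fri    56  Quinn    NaN
group by driver, mean of fare:
driver
Quinn    50.666667
Yui      57.000000
Name: fare, dtype: float64
reset_index():
  driver       fare
0  Quinn  50.666667
1    Yui  57.000000

50.6666666667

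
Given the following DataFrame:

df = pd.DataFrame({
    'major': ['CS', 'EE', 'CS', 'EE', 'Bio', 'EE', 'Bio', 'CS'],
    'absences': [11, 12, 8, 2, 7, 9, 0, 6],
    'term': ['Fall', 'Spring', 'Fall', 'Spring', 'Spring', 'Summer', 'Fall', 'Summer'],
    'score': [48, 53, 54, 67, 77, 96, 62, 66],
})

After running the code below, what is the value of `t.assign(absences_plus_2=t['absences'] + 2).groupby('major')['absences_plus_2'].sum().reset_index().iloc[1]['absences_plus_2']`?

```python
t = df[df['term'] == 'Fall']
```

filter rows where term == 'Fall':
  major  absences  term  score
0    CS        11  Fall     48
2    CS         8  Fall     54
6   Bio         0  Fall     62
add column absences_plus_2 = t['absences'] + 2:
  major  absences  term  score  absences_plus_2
0    CS        11  Fall     48               13
2    CS         8  Fall     54               10
6   Bio         0  Fall     62                2
group by major, sum of absences_plus_2:
major
Bio     2
CS     23
Name: absences_plus_2, dtype: int64
reset_index():
  major  absences_plus_2
0   Bio                2
1    CS               23

23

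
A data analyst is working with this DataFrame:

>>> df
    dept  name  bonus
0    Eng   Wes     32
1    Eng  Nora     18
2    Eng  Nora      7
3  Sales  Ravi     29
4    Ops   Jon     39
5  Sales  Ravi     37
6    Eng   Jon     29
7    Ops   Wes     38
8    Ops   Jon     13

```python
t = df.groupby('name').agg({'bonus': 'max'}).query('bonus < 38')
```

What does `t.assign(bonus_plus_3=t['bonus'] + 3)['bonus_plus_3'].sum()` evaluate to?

group by name, max of bonus:
      bonus
name       
Jon      39
Nora     18
Ravi     37
Wes      38
filter rows where bonus < 38:
      bonus
name       
Nora     18
Ravi     37
add column bonus_plus_3 = t['bonus'] + 3:
      bonus  bonus_plus_3
name                     
Nora     18            21
Ravi     37            40
Finally, sum of column 'bonus_plus_3' = 61.

61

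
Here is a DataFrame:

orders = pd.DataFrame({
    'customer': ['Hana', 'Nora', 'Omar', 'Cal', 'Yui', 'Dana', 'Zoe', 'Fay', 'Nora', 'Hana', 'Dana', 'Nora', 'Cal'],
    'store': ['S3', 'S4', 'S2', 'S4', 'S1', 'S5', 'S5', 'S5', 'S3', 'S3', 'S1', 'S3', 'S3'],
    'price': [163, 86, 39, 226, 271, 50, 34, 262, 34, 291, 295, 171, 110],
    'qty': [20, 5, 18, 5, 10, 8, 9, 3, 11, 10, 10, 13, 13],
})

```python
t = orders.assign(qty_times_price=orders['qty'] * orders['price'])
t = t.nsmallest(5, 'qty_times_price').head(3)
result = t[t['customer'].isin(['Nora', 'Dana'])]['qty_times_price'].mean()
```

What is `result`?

add column qty_times_price = orders['qty'] * orders['price']:
   customer store  price  qty  qty_times_price
0      Hana    S3    163   20             3260
1      Nora    S4     86    5              430
2      Omar    S2     39   18              702
3       Cal    S4    226    5             1130
4       Yui    S1    271   10             2710
5      Dana    S5     50    8              400
6       Zoe    S5     34    9              306
7       Fay    S5    262    3              786
8      Nora    S3     34   11              374
9      Hana    S3    291   10             2910
10     Dana    S1    295   10             2950
11     Nora    S3    171   13             2223
12      Cal    S3    110   13             1430
take 5 rows with smallest qty_times_price:
  customer store  price  qty  qty_times_price
6      Zoe    S5     34    9              306
8     Nora    S3     34   11              374
5     Dana    S5     50    8              400
1     Nora    S4     86    5              430
2     Omar    S2     39   18              702
take first 3 rows:
  customer store  price  qty  qty_times_price
6      Zoe    S5     34    9              306
8     Nora    S3     34   11              374
5     Dana    S5     50    8              400
filter rows where customer in ['Nora', 'Dana']:
  customer store  price  qty  qty_times_price
8     Nora    S3     34   11              374
5     Dana    S5     50    8              400
Hence 387.0.

387.0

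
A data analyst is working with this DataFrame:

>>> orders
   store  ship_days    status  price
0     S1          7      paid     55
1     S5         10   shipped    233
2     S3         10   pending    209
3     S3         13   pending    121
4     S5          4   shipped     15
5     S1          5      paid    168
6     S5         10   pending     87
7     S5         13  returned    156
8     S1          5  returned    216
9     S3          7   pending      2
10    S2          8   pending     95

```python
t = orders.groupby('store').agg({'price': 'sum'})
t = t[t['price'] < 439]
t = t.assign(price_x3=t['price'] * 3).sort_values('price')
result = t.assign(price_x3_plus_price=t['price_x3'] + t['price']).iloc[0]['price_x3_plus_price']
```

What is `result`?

380

group by store, sum of price:
       price
store       
S1       439
S2        95
S3       332
S5       491
filter rows where price < 439:
       price
store       
S2        95
S3       332
add column price_x3 = t['price'] * 3:
       price  price_x3
store                 
S2        95       285
S3       332       996
sort by price:
       price  price_x3
store                 
S2        95       285
S3       332       996
add column price_x3_plus_price = t['price_x3'] + t['price']:
       price  price_x3  price_x3_plus_price
store                                      
S2        95       285                  380
S3       332       996                 1328
Reading off the value at position 0, column 'price_x3_plus_price', we get 380.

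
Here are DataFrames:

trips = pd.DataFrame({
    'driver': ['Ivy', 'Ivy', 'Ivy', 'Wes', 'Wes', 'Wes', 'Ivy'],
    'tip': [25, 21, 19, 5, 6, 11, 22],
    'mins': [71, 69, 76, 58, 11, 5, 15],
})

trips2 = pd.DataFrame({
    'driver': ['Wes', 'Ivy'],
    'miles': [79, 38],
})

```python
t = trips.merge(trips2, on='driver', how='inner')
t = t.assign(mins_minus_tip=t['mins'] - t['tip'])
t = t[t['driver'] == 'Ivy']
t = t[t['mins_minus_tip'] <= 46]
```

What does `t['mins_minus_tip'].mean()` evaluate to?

19.5

merge on 'driver' (how='inner') → 7 rows:
  driver  tip  mins  miles
0    Ivy   25    71     38
1    Ivy   21    69     38
2    Ivy   19    76     38
3    Wes    5    58     79
4    Wes    6    11     79
5    Wes   11     5     79
6    Ivy   22    15     38
add column mins_minus_tip = t['mins'] - t['tip']:
  driver  tip  mins  miles  mins_minus_tip
0    Ivy   25    71     38              46
1    Ivy   21    69     38              48
2    Ivy   19    76     38              57
3    Wes    5    58     79              53
4    Wes    6    11     79               5
5    Wes   11     5     79              -6
6    Ivy   22    15     38              -7
filter rows where driver == 'Ivy':
  driver  tip  mins  miles  mins_minus_tip
0    Ivy   25    71     38              46
1    Ivy   21    69     38              48
2    Ivy   19    76     38              57
6    Ivy   22    15     38              -7
filter rows where mins_minus_tip <= 46:
  driver  tip  mins  miles  mins_minus_tip
0    Ivy   25    71     38              46
6    Ivy   22    15     38              -7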